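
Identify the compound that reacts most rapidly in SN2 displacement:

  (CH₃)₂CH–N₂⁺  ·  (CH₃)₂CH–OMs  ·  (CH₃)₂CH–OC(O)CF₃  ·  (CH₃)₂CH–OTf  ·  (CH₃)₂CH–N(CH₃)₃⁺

(CH₃)₂CH–N₂⁺

Identical carbon frameworks mean the comparison reduces to leaving-group quality.
Rank by basicity of the departing species: weakest base leaves most easily.
(CH₃)₂CH–N₂⁺ loses N₂: no meaningful conjugate acid; N₂ departs as an exceptionally stable neutral molecule
(CH₃)₂CH–OTf loses OTf⁻: pKₐ(CF₃SO₃H (triflic acid)) ≈ -14
(CH₃)₂CH–OMs loses OMs⁻: pKₐ(CH₃SO₃H (MsOH)) ≈ -1.9
(CH₃)₂CH–OC(O)CF₃ loses CF₃COO⁻: pKₐ(CF₃COOH) ≈ 0.2
(CH₃)₂CH–N(CH₃)₃⁺ loses NR'₃: pKₐ(R'₃NH⁺) ≈ 10.7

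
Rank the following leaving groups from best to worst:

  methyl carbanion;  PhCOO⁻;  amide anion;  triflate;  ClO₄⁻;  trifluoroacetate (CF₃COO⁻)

triflate > ClO₄⁻ > trifluoroacetate (CF₃COO⁻) > PhCOO⁻ > amide anion > methyl carbanion

triflate: pKₐ(CF₃SO₃H (triflic acid)) ≈ -14
ClO₄⁻: pKₐ(HClO₄) ≈ -10 — extremely weak base; rarely used for safety reasons
trifluoroacetate (CF₃COO⁻): pKₐ(CF₃COOH) ≈ 0.2
PhCOO⁻: pKₐ(C₆H₅COOH) ≈ 4.2 — aryl carboxylate
amide anion: pKₐ(NH₃) ≈ 38
methyl carbanion: pKₐ(CH₄) ≈ 48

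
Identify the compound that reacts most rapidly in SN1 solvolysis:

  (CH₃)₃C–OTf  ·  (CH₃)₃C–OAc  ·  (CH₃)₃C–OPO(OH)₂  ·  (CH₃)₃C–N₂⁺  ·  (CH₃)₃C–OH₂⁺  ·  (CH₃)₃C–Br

Identical carbon frameworks mean the comparison reduces to leaving-group quality.
The more stable X⁻ (or X) is on its own — i.e. the weaker a base it is — the better a leaving group it makes.
(CH₃)₃C–N₂⁺ loses N₂: no meaningful conjugate acid; N₂ departs as an exceptionally stable neutral molecule
(CH₃)₃C–OTf loses OTf⁻: pKₐ(CF₃SO₃H (triflic acid)) ≈ -14
(CH₃)₃C–Br loses Br⁻: pKₐ(HBr) ≈ -9
(CH₃)₃C–OH₂⁺ loses H₂O: pKₐ(H₃O⁺) ≈ -1.7
(CH₃)₃C–OPO(OH)₂ loses H₂PO₄⁻: pKₐ(H₃PO₄) ≈ 2.1
(CH₃)₃C–OAc loses AcO⁻: pKₐ(CH₃COOH) ≈ 4.8

(CH₃)₃C–N₂⁺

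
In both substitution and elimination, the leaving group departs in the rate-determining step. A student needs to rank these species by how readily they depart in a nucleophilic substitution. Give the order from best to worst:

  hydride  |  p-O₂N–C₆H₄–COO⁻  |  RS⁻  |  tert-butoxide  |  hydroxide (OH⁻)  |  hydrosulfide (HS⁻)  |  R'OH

Leaving-group ability tracks the stability of the departed species; conjugate-acid pKₐ is the usual yardstick (lower pKₐ → better LG).
R'OH: pKₐ(R'OH₂⁺) ≈ -2.4
p-O₂N–C₆H₄–COO⁻: pKₐ(p-nitrobenzoic acid) ≈ 3.4
hydrosulfide (HS⁻): pKₐ(H₂S) ≈ 7 — larger and more polarisable than the oxygen analogue
RS⁻: pKₐ(RSH (a thiol)) ≈ 10.5 — moderately basic; rarely leaves without activation
hydroxide (OH⁻): pKₐ(H₂O) ≈ 15.7
tert-butoxide: pKₐ(t-BuOH) ≈ 18 — bulky, strongly basic alkoxide
hydride: pKₐ(H₂) ≈ 36

R'OH > p-O₂N–C₆H₄–COO⁻ > hydrosulfide (HS⁻) > RS⁻ > hydroxide (OH⁻) > tert-butoxide > hydride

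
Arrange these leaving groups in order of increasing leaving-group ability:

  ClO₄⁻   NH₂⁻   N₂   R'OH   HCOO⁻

N₂: no meaningful conjugate acid; N₂ departs as an exceptionally stable neutral molecule
ClO₄⁻: pKₐ(HClO₄) ≈ -10
R'OH: pKₐ(R'OH₂⁺) ≈ -2.4
HCOO⁻: pKₐ(HCOOH) ≈ 3.8
NH₂⁻: pKₐ(NH₃) ≈ 38
The question asks for worst first, so the sequence is read in increasing leaving-group ability.

NH₂⁻ < HCOO⁻ < R'OH < ClO₄⁻ < N₂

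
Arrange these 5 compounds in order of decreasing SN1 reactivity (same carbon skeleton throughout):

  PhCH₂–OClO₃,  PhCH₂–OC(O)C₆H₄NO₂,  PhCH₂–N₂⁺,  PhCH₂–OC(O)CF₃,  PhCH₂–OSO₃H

PhCH₂–N₂⁺ > PhCH₂–OClO₃ > PhCH₂–OSO₃H > PhCH₂–OC(O)CF₃ > PhCH₂–OC(O)C₆H₄NO₂

With the same alkyl group throughout, only the leaving group differentiates the rates.
A good leaving group is a weak base: the lower the pKₐ of its conjugate acid, the more readily it departs.
PhCH₂–N₂⁺ loses N₂: no meaningful conjugate acid; N₂ departs as an exceptionally stable neutral molecule
PhCH₂–OClO₃ loses ClO₄⁻: pKₐ(HClO₄) ≈ -10
PhCH₂–OSO₃H loses HSO₄⁻: pKₐ(H₂SO₄) ≈ -3
PhCH₂–OC(O)CF₃ loses CF₃COO⁻: pKₐ(CF₃COOH) ≈ 0.2
PhCH₂–OC(O)C₆H₄NO₂ loses p-O₂N–C₆H₄–COO⁻: pKₐ(p-nitrobenzoic acid) ≈ 3.4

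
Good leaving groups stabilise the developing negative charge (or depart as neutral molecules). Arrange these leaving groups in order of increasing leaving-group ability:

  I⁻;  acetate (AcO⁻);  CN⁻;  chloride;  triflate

CN⁻ < acetate (AcO⁻) < chloride < I⁻ < triflate

The more stable X⁻ (or X) is on its own — i.e. the weaker a base it is — the better a leaving group it makes.
triflate: pKₐ(CF₃SO₃H (triflic acid)) ≈ -14 — charge spread over three oxygens and a CF₃ group; the premier leaving group in synthesis
I⁻: pKₐ(HI) ≈ -10 — large, highly polarisable; very weak base
chloride: pKₐ(HCl) ≈ -7 — moderately weak base
acetate (AcO⁻): pKₐ(CH₃COOH) ≈ 4.8
CN⁻: pKₐ(HCN) ≈ 9.2
The question asks for worst first, so the sequence is read in increasing leaving-group ability.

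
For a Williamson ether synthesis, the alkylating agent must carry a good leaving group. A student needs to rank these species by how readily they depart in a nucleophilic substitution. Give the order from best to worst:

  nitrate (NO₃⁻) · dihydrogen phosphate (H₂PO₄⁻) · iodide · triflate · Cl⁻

Leaving-group ability tracks the stability of the departed species; conjugate-acid pKₐ is the usual yardstick (lower pKₐ → better LG).
triflate: pKₐ(CF₃SO₃H (triflic acid)) ≈ -14
iodide: pKₐ(HI) ≈ -10 — large, highly polarisable; very weak base
Cl⁻: pKₐ(HCl) ≈ -7
nitrate (NO₃⁻): pKₐ(HNO₃) ≈ -1.3
dihydrogen phosphate (H₂PO₄⁻): pKₐ(H₃PO₄) ≈ 2.1 — moderate base; biological leaving group after further activation

triflate > iodide > Cl⁻ > nitrate (NO₃⁻) > dihydrogen phosphate (H₂PO₄⁻)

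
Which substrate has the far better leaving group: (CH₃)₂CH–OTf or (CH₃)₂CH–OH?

(CH₃)₂CH–OTf

From (CH₃)₂CH–OH the departing group would be OH⁻ (pKₐ(H₂O) ≈ 15.7). Strong base; essentially never leaves without prior activation.
From (CH₃)₂CH–OTf the leaving group is OTf⁻ (pKₐ(CF₃SO₃H (triflic acid)) ≈ -14). Charge spread over three oxygens and a CF₃ group; the premier leaving group in synthesis.
(In practice (CH₃)₂CH–OTf is made from (CH₃)₂CH–OH by treatment with Tf₂O / 2,6-lutidine, converting the hydroxyl into a triflate.)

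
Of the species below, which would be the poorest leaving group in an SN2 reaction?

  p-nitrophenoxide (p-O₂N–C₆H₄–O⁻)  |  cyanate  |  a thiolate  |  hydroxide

hydroxide

Leaving-group ability tracks the stability of the departed species; conjugate-acid pKₐ is the usual yardstick (lower pKₐ → better LG).
cyanate: pKₐ(HOCN) ≈ 3.5
p-nitrophenoxide (p-O₂N–C₆H₄–O⁻): pKₐ(p-nitrophenol) ≈ 7.2
a thiolate: pKₐ(RSH (a thiol)) ≈ 10.5
hydroxide: pKₐ(H₂O) ≈ 15.7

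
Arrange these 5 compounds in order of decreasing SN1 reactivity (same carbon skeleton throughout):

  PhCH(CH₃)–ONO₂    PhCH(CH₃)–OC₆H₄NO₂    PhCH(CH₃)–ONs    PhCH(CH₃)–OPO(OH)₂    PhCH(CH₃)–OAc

The skeletons are identical, so relative rate is governed entirely by leaving-group ability.
The more stable X⁻ (or X) is on its own — i.e. the weaker a base it is — the better a leaving group it makes.
PhCH(CH₃)–ONs loses ONs⁻: pKₐ(p-O₂NC₆H₄SO₃H) ≈ -3.5
PhCH(CH₃)–ONO₂ loses NO₃⁻: pKₐ(HNO₃) ≈ -1.3
PhCH(CH₃)–OPO(OH)₂ loses H₂PO₄⁻: pKₐ(H₃PO₄) ≈ 2.1
PhCH(CH₃)–OAc loses AcO⁻: pKₐ(CH₃COOH) ≈ 4.8
PhCH(CH₃)–OC₆H₄NO₂ loses p-O₂N–C₆H₄–O⁻: pKₐ(p-nitrophenol) ≈ 7.2

PhCH(CH₃)–ONs > PhCH(CH₃)–ONO₂ > PhCH(CH₃)–OPO(OH)₂ > PhCH(CH₃)–OAc > PhCH(CH₃)–OC₆H₄NO₂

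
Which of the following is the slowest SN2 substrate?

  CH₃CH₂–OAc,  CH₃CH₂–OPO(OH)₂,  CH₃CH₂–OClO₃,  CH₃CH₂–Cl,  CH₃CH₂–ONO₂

CH₃CH₂–OAc

The skeletons are identical, so relative rate is governed entirely by leaving-group ability.
A good leaving group is a weak base: the lower the pKₐ of its conjugate acid, the more readily it departs.
CH₃CH₂–OClO₃ loses ClO₄⁻: pKₐ(HClO₄) ≈ -10
CH₃CH₂–Cl loses Cl⁻: pKₐ(HCl) ≈ -7
CH₃CH₂–ONO₂ loses NO₃⁻: pKₐ(HNO₃) ≈ -1.3
CH₃CH₂–OPO(OH)₂ loses H₂PO₄⁻: pKₐ(H₃PO₄) ≈ 2.1
CH₃CH₂–OAc loses AcO⁻: pKₐ(CH₃COOH) ≈ 4.8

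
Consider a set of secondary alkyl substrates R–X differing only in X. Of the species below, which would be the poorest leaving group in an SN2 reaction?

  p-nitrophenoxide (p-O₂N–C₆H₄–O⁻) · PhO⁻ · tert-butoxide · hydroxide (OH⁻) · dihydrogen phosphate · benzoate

dihydrogen phosphate: pKₐ(H₃PO₄) ≈ 2.1
benzoate: pKₐ(C₆H₅COOH) ≈ 4.2
p-nitrophenoxide (p-O₂N–C₆H₄–O⁻): pKₐ(p-nitrophenol) ≈ 7.2
PhO⁻: pKₐ(C₆H₅OH (phenol)) ≈ 10
hydroxide (OH⁻): pKₐ(H₂O) ≈ 15.7
tert-butoxide: pKₐ(t-BuOH) ≈ 18

tert-butoxide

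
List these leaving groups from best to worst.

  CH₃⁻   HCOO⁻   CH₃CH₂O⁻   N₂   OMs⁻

N₂ > OMs⁻ > HCOO⁻ > CH₃CH₂O⁻ > CH₃⁻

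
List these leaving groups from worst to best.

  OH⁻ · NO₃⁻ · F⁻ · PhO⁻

NO₃⁻: pKₐ(HNO₃) ≈ -1.3
F⁻: pKₐ(HF) ≈ 3.2
PhO⁻: pKₐ(C₆H₅OH (phenol)) ≈ 10 — resonance into the ring helps, but still a poor LG
OH⁻: pKₐ(H₂O) ≈ 15.7 — strong base; essentially never leaves without prior activation
The question asks for worst first, so the sequence is read in increasing leaving-group ability.

OH⁻ < PhO⁻ < F⁻ < NO₃⁻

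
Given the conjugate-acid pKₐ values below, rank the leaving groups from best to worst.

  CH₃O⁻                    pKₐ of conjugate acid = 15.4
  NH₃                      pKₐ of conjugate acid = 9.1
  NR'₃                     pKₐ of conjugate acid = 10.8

NH₃ > NR'₃ > CH₃O⁻

Lower conjugate-acid pKₐ ⇒ weaker base ⇒ better leaving group.
Sorting by the given values: NH₃ (9.1), NR'₃ (10.8), CH₃O⁻ (15.4).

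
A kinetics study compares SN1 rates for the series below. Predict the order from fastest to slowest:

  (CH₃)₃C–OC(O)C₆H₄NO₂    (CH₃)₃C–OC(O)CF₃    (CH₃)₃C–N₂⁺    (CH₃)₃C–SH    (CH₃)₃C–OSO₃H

(CH₃)₃C–N₂⁺ > (CH₃)₃C–OSO₃H > (CH₃)₃C–OC(O)CF₃ > (CH₃)₃C–OC(O)C₆H₄NO₂ > (CH₃)₃C–SH

Same R in every case — rank the leaving groups.
The more stable X⁻ (or X) is on its own — i.e. the weaker a base it is — the better a leaving group it makes.
(CH₃)₃C–N₂⁺ loses N₂: no meaningful conjugate acid; N₂ departs as an exceptionally stable neutral molecule
(CH₃)₃C–OSO₃H loses HSO₄⁻: pKₐ(H₂SO₄) ≈ -3
(CH₃)₃C–OC(O)CF₃ loses CF₃COO⁻: pKₐ(CF₃COOH) ≈ 0.2
(CH₃)₃C–OC(O)C₆H₄NO₂ loses p-O₂N–C₆H₄–COO⁻: pKₐ(p-nitrobenzoic acid) ≈ 3.4
(CH₃)₃C–SH loses HS⁻: pKₐ(H₂S) ≈ 7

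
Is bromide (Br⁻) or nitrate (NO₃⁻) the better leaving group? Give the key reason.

bromide (Br⁻) is the better leaving group.
pKₐ(HBr) ≈ -9 versus pKₐ(HNO₃) ≈ -1.3: bromide (Br⁻) is the much weaker base.
Weak base; good leaving group.

bromide (Br⁻)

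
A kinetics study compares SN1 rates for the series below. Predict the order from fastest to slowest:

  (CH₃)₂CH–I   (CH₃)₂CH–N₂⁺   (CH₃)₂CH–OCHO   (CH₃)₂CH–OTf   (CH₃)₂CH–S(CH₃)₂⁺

The skeletons are identical, so relative rate is governed entirely by leaving-group ability.
Leaving-group ability tracks the stability of the departed species; conjugate-acid pKₐ is the usual yardstick (lower pKₐ → better LG).
(CH₃)₂CH–N₂⁺ loses N₂: no meaningful conjugate acid; N₂ departs as an exceptionally stable neutral molecule
(CH₃)₂CH–OTf loses OTf⁻: pKₐ(CF₃SO₃H (triflic acid)) ≈ -14
(CH₃)₂CH–I loses I⁻: pKₐ(HI) ≈ -10
(CH₃)₂CH–S(CH₃)₂⁺ loses SR'₂: pKₐ(R'₂SH⁺) ≈ -7
(CH₃)₂CH–OCHO loses HCOO⁻: pKₐ(HCOOH) ≈ 3.8

(CH₃)₂CH–N₂⁺ > (CH₃)₂CH–OTf > (CH₃)₂CH–I > (CH₃)₂CH–S(CH₃)₂⁺ > (CH₃)₂CH–OCHO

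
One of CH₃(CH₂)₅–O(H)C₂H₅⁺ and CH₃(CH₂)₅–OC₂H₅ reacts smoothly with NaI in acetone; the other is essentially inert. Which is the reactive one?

CH₃(CH₂)₅–O(H)C₂H₅⁺

From CH₃(CH₂)₅–OC₂H₅ the departing group would be CH₃CH₂O⁻ (pKₐ(CH₃CH₂OH) ≈ 16). Strong base; alkoxides do not leave unassisted.
From CH₃(CH₂)₅–O(H)C₂H₅⁺ the leaving group is R'OH (pKₐ(R'OH₂⁺) ≈ -2.4). Neutral; leaves from a protonated ether (an oxonium ion, R–O(H)R'⁺).
(In practice CH₃(CH₂)₅–O(H)C₂H₅⁺ is made from CH₃(CH₂)₅–OC₂H₅ by protonation with concentrated HBr, allowing neutral ethanol, rather than ethoxide, to depart.)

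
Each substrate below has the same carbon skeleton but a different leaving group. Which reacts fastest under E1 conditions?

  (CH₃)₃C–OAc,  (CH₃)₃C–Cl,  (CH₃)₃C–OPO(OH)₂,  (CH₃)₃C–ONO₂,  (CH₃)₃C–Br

With the same alkyl group throughout, only the leaving group differentiates the rates.
A good leaving group is a weak base: the lower the pKₐ of its conjugate acid, the more readily it departs.
(CH₃)₃C–Br loses Br⁻: pKₐ(HBr) ≈ -9
(CH₃)₃C–Cl loses Cl⁻: pKₐ(HCl) ≈ -7
(CH₃)₃C–ONO₂ loses NO₃⁻: pKₐ(HNO₃) ≈ -1.3
(CH₃)₃C–OPO(OH)₂ loses H₂PO₄⁻: pKₐ(H₃PO₄) ≈ 2.1
(CH₃)₃C–OAc loses AcO⁻: pKₐ(CH₃COOH) ≈ 4.8

(CH₃)₃C–Br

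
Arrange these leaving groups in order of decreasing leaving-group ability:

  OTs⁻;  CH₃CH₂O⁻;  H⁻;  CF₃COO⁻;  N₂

N₂ > OTs⁻ > CF₃COO⁻ > CH₃CH₂O⁻ > H⁻

The more stable X⁻ (or X) is on its own — i.e. the weaker a base it is — the better a leaving group it makes.
N₂: no meaningful conjugate acid; N₂ departs as an exceptionally stable neutral molecule
OTs⁻: pKₐ(p-CH₃C₆H₄SO₃H (TsOH)) ≈ -2.8 — resonance-delocalised arenesulfonate
CF₃COO⁻: pKₐ(CF₃COOH) ≈ 0.2 — strongly electron-withdrawing CF₃ stabilises the carboxylate
CH₃CH₂O⁻: pKₐ(CH₃CH₂OH) ≈ 16
H⁻: pKₐ(H₂) ≈ 36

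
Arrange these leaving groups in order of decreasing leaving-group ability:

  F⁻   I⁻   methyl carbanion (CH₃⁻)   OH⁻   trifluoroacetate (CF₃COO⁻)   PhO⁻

Rank by basicity of the departing species: weakest base leaves most easily.
I⁻: pKₐ(HI) ≈ -10
trifluoroacetate (CF₃COO⁻): pKₐ(CF₃COOH) ≈ 0.2 — strongly electron-withdrawing CF₃ stabilises the carboxylate
F⁻: pKₐ(HF) ≈ 3.2 — small and strongly basic; the poor halide leaving group
PhO⁻: pKₐ(C₆H₅OH (phenol)) ≈ 10 — resonance into the ring helps, but still a poor LG
OH⁻: pKₐ(H₂O) ≈ 15.7
methyl carbanion (CH₃⁻): pKₐ(CH₄) ≈ 48 — unstabilised carbanion; the worst conceivable leaving group

I⁻ > trifluoroacetate (CF₃COO⁻) > F⁻ > PhO⁻ > OH⁻ > methyl carbanion (CH₃⁻)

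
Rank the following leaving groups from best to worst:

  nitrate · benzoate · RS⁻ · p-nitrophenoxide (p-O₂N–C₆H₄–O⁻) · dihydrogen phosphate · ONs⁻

ONs⁻ > nitrate > dihydrogen phosphate > benzoate > p-nitrophenoxide (p-O₂N–C₆H₄–O⁻) > RS⁻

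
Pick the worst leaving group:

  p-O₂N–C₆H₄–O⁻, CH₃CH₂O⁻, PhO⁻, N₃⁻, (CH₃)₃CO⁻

(CH₃)₃CO⁻

The more stable X⁻ (or X) is on its own — i.e. the weaker a base it is — the better a leaving group it makes.
N₃⁻: pKₐ(HN₃) ≈ 4.7
p-O₂N–C₆H₄–O⁻: pKₐ(p-nitrophenol) ≈ 7.2
PhO⁻: pKₐ(C₆H₅OH (phenol)) ≈ 10
CH₃CH₂O⁻: pKₐ(CH₃CH₂OH) ≈ 16
(CH₃)₃CO⁻: pKₐ(t-BuOH) ≈ 18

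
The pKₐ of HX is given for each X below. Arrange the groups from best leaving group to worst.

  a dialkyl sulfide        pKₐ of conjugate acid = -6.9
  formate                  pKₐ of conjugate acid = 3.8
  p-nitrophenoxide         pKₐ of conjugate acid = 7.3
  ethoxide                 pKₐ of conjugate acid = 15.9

Lower conjugate-acid pKₐ ⇒ weaker base ⇒ better leaving group.
Sorting by the given values: a dialkyl sulfide (-6.9), formate (3.8), p-nitrophenoxide (7.3), ethoxide (15.9).

a dialkyl sulfide > formate > p-nitrophenoxide > ethoxide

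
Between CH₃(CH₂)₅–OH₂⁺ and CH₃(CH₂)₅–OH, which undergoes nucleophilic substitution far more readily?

From CH₃(CH₂)₅–OH the departing group would be OH⁻ (pKₐ(H₂O) ≈ 15.7). Strong base; essentially never leaves without prior activation.
From CH₃(CH₂)₅–OH₂⁺ the leaving group is H₂O (pKₐ(H₃O⁺) ≈ -1.7). Neutral; leaves from a protonated alcohol (R–OH₂⁺).
(In practice CH₃(CH₂)₅–OH₂⁺ is made from CH₃(CH₂)₅–OH by protonation with strong acid, converting the leaving group from hydroxide to neutral water.)

CH₃(CH₂)₅–OH₂⁺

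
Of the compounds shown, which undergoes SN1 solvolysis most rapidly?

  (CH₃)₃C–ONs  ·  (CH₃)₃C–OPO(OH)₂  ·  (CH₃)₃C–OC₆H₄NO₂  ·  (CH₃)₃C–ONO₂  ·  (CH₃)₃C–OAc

(CH₃)₃C–ONs

With the same alkyl group throughout, only the leaving group differentiates the rates.
Leaving-group ability tracks the stability of the departed species; conjugate-acid pKₐ is the usual yardstick (lower pKₐ → better LG).
(CH₃)₃C–ONs loses ONs⁻: pKₐ(p-O₂NC₆H₄SO₃H) ≈ -3.5
(CH₃)₃C–ONO₂ loses NO₃⁻: pKₐ(HNO₃) ≈ -1.3
(CH₃)₃C–OPO(OH)₂ loses H₂PO₄⁻: pKₐ(H₃PO₄) ≈ 2.1
(CH₃)₃C–OAc loses AcO⁻: pKₐ(CH₃COOH) ≈ 4.8
(CH₃)₃C–OC₆H₄NO₂ loses p-O₂N–C₆H₄–O⁻: pKₐ(p-nitrophenol) ≈ 7.2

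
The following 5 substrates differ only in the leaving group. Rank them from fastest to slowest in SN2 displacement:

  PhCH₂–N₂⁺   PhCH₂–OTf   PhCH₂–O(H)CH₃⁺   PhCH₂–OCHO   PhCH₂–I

PhCH₂–N₂⁺ > PhCH₂–OTf > PhCH₂–I > PhCH₂–O(H)CH₃⁺ > PhCH₂–OCHO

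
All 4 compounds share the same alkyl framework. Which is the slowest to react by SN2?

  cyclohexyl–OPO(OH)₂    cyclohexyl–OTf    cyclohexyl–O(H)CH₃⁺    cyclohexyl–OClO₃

cyclohexyl–OPO(OH)₂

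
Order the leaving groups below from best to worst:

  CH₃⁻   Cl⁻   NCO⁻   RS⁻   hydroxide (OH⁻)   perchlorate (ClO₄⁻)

perchlorate (ClO₄⁻) > Cl⁻ > NCO⁻ > RS⁻ > hydroxide (OH⁻) > CH₃⁻

A good leaving group is a weak base: the lower the pKₐ of its conjugate acid, the more readily it departs.
perchlorate (ClO₄⁻): pKₐ(HClO₄) ≈ -10 — extremely weak base; rarely used for safety reasons
Cl⁻: pKₐ(HCl) ≈ -7 — moderately weak base
NCO⁻: pKₐ(HOCN) ≈ 3.5
RS⁻: pKₐ(RSH (a thiol)) ≈ 10.5
hydroxide (OH⁻): pKₐ(H₂O) ≈ 15.7
CH₃⁻: pKₐ(CH₄) ≈ 48 — unstabilised carbanion; the worst conceivable leaving group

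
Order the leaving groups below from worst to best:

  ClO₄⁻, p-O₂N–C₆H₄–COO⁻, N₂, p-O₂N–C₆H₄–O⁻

p-O₂N–C₆H₄–O⁻ < p-O₂N–C₆H₄–COO⁻ < ClO₄⁻ < N₂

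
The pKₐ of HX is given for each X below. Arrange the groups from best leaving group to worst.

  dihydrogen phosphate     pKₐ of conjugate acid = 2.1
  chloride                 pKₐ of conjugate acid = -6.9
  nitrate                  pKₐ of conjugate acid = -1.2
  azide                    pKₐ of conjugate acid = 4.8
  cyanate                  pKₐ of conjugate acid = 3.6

chloride > nitrate > dihydrogen phosphate > cyanate > azide

Lower conjugate-acid pKₐ ⇒ weaker base ⇒ better leaving group.
Sorting by the given values: chloride (-6.9), nitrate (-1.2), dihydrogen phosphate (2.1), cyanate (3.6), azide (4.8).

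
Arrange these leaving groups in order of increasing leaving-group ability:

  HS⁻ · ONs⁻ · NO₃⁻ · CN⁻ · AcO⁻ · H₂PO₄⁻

CN⁻ < HS⁻ < AcO⁻ < H₂PO₄⁻ < NO₃⁻ < ONs⁻

Rank by basicity of the departing species: weakest base leaves most easily.
ONs⁻: pKₐ(p-O₂NC₆H₄SO₃H) ≈ -3.5
NO₃⁻: pKₐ(HNO₃) ≈ -1.3
H₂PO₄⁻: pKₐ(H₃PO₄) ≈ 2.1
AcO⁻: pKₐ(CH₃COOH) ≈ 4.8
HS⁻: pKₐ(H₂S) ≈ 7
CN⁻: pKₐ(HCN) ≈ 9.2
The question asks for worst first, so the sequence is read in increasing leaving-group ability.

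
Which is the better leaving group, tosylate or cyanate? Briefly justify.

tosylate is the better leaving group.
pKₐ(p-CH₃C₆H₄SO₃H (TsOH)) ≈ -2.8 versus pKₐ(HOCN) ≈ 3.5: tosylate is the much weaker base.
Resonance-delocalised arenesulfonate.

tosylate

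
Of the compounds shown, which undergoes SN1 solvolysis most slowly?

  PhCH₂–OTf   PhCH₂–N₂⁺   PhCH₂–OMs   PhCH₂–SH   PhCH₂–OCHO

Identical carbon frameworks mean the comparison reduces to leaving-group quality.
Rank by basicity of the departing species: weakest base leaves most easily.
PhCH₂–N₂⁺ loses N₂: no meaningful conjugate acid; N₂ departs as an exceptionally stable neutral molecule
PhCH₂–OTf loses OTf⁻: pKₐ(CF₃SO₃H (triflic acid)) ≈ -14
PhCH₂–OMs loses OMs⁻: pKₐ(CH₃SO₃H (MsOH)) ≈ -1.9
PhCH₂–OCHO loses HCOO⁻: pKₐ(HCOOH) ≈ 3.8
PhCH₂–SH loses HS⁻: pKₐ(H₂S) ≈ 7

PhCH₂–SH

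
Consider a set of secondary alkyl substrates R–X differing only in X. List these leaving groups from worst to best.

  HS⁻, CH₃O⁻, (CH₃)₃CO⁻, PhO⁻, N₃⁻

(CH₃)₃CO⁻ < CH₃O⁻ < PhO⁻ < HS⁻ < N₃⁻

N₃⁻: pKₐ(HN₃) ≈ 4.7
HS⁻: pKₐ(H₂S) ≈ 7
PhO⁻: pKₐ(C₆H₅OH (phenol)) ≈ 10
CH₃O⁻: pKₐ(CH₃OH) ≈ 15.5
(CH₃)₃CO⁻: pKₐ(t-BuOH) ≈ 18
The question asks for worst first, so the sequence is read in increasing leaving-group ability.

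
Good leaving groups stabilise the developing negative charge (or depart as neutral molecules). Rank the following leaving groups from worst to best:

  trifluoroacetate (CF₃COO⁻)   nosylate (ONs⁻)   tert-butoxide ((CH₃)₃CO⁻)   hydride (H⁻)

nosylate (ONs⁻): pKₐ(p-O₂NC₆H₄SO₃H) ≈ -3.5
trifluoroacetate (CF₃COO⁻): pKₐ(CF₃COOH) ≈ 0.2
tert-butoxide ((CH₃)₃CO⁻): pKₐ(t-BuOH) ≈ 18
hydride (H⁻): pKₐ(H₂) ≈ 36
Listed from poorest to best leaving group as asked.

hydride (H⁻) < tert-butoxide ((CH₃)₃CO⁻) < trifluoroacetate (CF₃COO⁻) < nosylate (ONs⁻)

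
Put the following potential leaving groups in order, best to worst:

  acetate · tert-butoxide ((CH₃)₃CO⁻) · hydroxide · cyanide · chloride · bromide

bromide > chloride > acetate > cyanide > hydroxide > tert-butoxide ((CH₃)₃CO⁻)

bromide: pKₐ(HBr) ≈ -9
chloride: pKₐ(HCl) ≈ -7
acetate: pKₐ(CH₃COOH) ≈ 4.8
cyanide: pKₐ(HCN) ≈ 9.2
hydroxide: pKₐ(H₂O) ≈ 15.7
tert-butoxide ((CH₃)₃CO⁻): pKₐ(t-BuOH) ≈ 18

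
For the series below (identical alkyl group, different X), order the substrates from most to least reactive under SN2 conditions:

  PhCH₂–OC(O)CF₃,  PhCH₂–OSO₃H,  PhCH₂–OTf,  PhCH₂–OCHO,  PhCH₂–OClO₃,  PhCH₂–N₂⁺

PhCH₂–N₂⁺ > PhCH₂–OTf > PhCH₂–OClO₃ > PhCH₂–OSO₃H > PhCH₂–OC(O)CF₃ > PhCH₂–OCHO

Same R in every case — rank the leaving groups.
The more stable X⁻ (or X) is on its own — i.e. the weaker a base it is — the better a leaving group it makes.
PhCH₂–N₂⁺ loses N₂: no meaningful conjugate acid; N₂ departs as an exceptionally stable neutral molecule
PhCH₂–OTf loses OTf⁻: pKₐ(CF₃SO₃H (triflic acid)) ≈ -14
PhCH₂–OClO₃ loses ClO₄⁻: pKₐ(HClO₄) ≈ -10
PhCH₂–OSO₃H loses HSO₄⁻: pKₐ(H₂SO₄) ≈ -3
PhCH₂–OC(O)CF₃ loses CF₃COO⁻: pKₐ(CF₃COOH) ≈ 0.2
PhCH₂–OCHO loses HCOO⁻: pKₐ(HCOOH) ≈ 3.8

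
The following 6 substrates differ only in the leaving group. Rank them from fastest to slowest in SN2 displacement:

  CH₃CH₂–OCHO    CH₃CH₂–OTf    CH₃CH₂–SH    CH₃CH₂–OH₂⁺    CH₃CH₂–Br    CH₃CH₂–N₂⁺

CH₃CH₂–N₂⁺ > CH₃CH₂–OTf > CH₃CH₂–Br > CH₃CH₂–OH₂⁺ > CH₃CH₂–OCHO > CH₃CH₂–SH

With the same alkyl group throughout, only the leaving group differentiates the rates.
The more stable X⁻ (or X) is on its own — i.e. the weaker a base it is — the better a leaving group it makes.
CH₃CH₂–N₂⁺ loses N₂: no meaningful conjugate acid; N₂ departs as an exceptionally stable neutral molecule
CH₃CH₂–OTf loses OTf⁻: pKₐ(CF₃SO₃H (triflic acid)) ≈ -14
CH₃CH₂–Br loses Br⁻: pKₐ(HBr) ≈ -9
CH₃CH₂–OH₂⁺ loses H₂O: pKₐ(H₃O⁺) ≈ -1.7
CH₃CH₂–OCHO loses HCOO⁻: pKₐ(HCOOH) ≈ 3.8
CH₃CH₂–SH loses HS⁻: pKₐ(H₂S) ≈ 7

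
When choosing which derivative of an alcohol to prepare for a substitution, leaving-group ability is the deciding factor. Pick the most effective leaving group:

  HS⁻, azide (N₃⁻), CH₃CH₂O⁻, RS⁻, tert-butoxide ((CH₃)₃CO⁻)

azide (N₃⁻)

azide (N₃⁻): pKₐ(HN₃) ≈ 4.7
HS⁻: pKₐ(H₂S) ≈ 7
RS⁻: pKₐ(RSH (a thiol)) ≈ 10.5
CH₃CH₂O⁻: pKₐ(CH₃CH₂OH) ≈ 16
tert-butoxide ((CH₃)₃CO⁻): pKₐ(t-BuOH) ≈ 18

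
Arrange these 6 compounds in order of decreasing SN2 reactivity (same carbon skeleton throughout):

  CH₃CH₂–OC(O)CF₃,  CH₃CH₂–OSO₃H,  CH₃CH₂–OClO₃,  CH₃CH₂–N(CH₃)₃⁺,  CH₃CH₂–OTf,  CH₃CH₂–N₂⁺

The skeletons are identical, so relative rate is governed entirely by leaving-group ability.
The more stable X⁻ (or X) is on its own — i.e. the weaker a base it is — the better a leaving group it makes.
CH₃CH₂–N₂⁺ loses N₂: no meaningful conjugate acid; N₂ departs as an exceptionally stable neutral molecule
CH₃CH₂–OTf loses OTf⁻: pKₐ(CF₃SO₃H (triflic acid)) ≈ -14
CH₃CH₂–OClO₃ loses ClO₄⁻: pKₐ(HClO₄) ≈ -10
CH₃CH₂–OSO₃H loses HSO₄⁻: pKₐ(H₂SO₄) ≈ -3
CH₃CH₂–OC(O)CF₃ loses CF₃COO⁻: pKₐ(CF₃COOH) ≈ 0.2
CH₃CH₂–N(CH₃)₃⁺ loses NR'₃: pKₐ(R'₃NH⁺) ≈ 10.7

CH₃CH₂–N₂⁺ > CH₃CH₂–OTf > CH₃CH₂–OClO₃ > CH₃CH₂–OSO₃H > CH₃CH₂–OC(O)CF₃ > CH₃CH₂–N(CH₃)₃⁺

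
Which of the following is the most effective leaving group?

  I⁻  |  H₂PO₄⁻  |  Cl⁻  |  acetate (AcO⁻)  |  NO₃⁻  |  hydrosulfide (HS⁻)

I⁻

The more stable X⁻ (or X) is on its own — i.e. the weaker a base it is — the better a leaving group it makes.
I⁻: pKₐ(HI) ≈ -10
Cl⁻: pKₐ(HCl) ≈ -7
NO₃⁻: pKₐ(HNO₃) ≈ -1.3
H₂PO₄⁻: pKₐ(H₃PO₄) ≈ 2.1
acetate (AcO⁻): pKₐ(CH₃COOH) ≈ 4.8
hydrosulfide (HS⁻): pKₐ(H₂S) ≈ 7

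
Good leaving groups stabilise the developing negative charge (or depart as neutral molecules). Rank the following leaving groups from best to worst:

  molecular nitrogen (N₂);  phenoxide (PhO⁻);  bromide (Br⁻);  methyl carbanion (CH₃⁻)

Rank by basicity of the departing species: weakest base leaves most easily.
molecular nitrogen (N₂): no meaningful conjugate acid; N₂ departs as an exceptionally stable neutral molecule
bromide (Br⁻): pKₐ(HBr) ≈ -9
phenoxide (PhO⁻): pKₐ(C₆H₅OH (phenol)) ≈ 10
methyl carbanion (CH₃⁻): pKₐ(CH₄) ≈ 48

molecular nitrogen (N₂) > bromide (Br⁻) > phenoxide (PhO⁻) > methyl carbanion (CH₃⁻)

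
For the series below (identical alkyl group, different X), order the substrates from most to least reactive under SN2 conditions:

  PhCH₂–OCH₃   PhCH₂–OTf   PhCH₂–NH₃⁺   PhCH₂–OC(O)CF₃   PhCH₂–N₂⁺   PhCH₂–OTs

The skeletons are identical, so relative rate is governed entirely by leaving-group ability.
Rank by basicity of the departing species: weakest base leaves most easily.
PhCH₂–N₂⁺ loses N₂: no meaningful conjugate acid; N₂ departs as an exceptionally stable neutral molecule
PhCH₂–OTf loses OTf⁻: pKₐ(CF₃SO₃H (triflic acid)) ≈ -14
PhCH₂–OTs loses OTs⁻: pKₐ(p-CH₃C₆H₄SO₃H (TsOH)) ≈ -2.8
PhCH₂–OC(O)CF₃ loses CF₃COO⁻: pKₐ(CF₃COOH) ≈ 0.2
PhCH₂–NH₃⁺ loses NH₃: pKₐ(NH₄⁺) ≈ 9.2
PhCH₂–OCH₃ loses CH₃O⁻: pKₐ(CH₃OH) ≈ 15.5

PhCH₂–N₂⁺ > PhCH₂–OTf > PhCH₂–OTs > PhCH₂–OC(O)CF₃ > PhCH₂–NH₃⁺ > PhCH₂–OCH₃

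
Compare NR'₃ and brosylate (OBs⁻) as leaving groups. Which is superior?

brosylate (OBs⁻) is the better leaving group.
pKₐ(p-BrC₆H₄SO₃H) ≈ -2.8 versus pKₐ(R'₃NH⁺) ≈ 10.7: brosylate (OBs⁻) is the much weaker base.
Arenesulfonate with a p-bromo substituent.

brosylate (OBs⁻)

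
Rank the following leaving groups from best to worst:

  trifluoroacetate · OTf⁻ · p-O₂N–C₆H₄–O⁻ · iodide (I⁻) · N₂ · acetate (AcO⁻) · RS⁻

N₂ > OTf⁻ > iodide (I⁻) > trifluoroacetate > acetate (AcO⁻) > p-O₂N–C₆H₄–O⁻ > RS⁻

Rank by basicity of the departing species: weakest base leaves most easily.
N₂: no meaningful conjugate acid; N₂ departs as an exceptionally stable neutral molecule
OTf⁻: pKₐ(CF₃SO₃H (triflic acid)) ≈ -14
iodide (I⁻): pKₐ(HI) ≈ -10
trifluoroacetate: pKₐ(CF₃COOH) ≈ 0.2
acetate (AcO⁻): pKₐ(CH₃COOH) ≈ 4.8
p-O₂N–C₆H₄–O⁻: pKₐ(p-nitrophenol) ≈ 7.2
RS⁻: pKₐ(RSH (a thiol)) ≈ 10.5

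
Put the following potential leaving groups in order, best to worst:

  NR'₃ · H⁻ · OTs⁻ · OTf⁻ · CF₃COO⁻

The more stable X⁻ (or X) is on its own — i.e. the weaker a base it is — the better a leaving group it makes.
OTf⁻: pKₐ(CF₃SO₃H (triflic acid)) ≈ -14
OTs⁻: pKₐ(p-CH₃C₆H₄SO₃H (TsOH)) ≈ -2.8
CF₃COO⁻: pKₐ(CF₃COOH) ≈ 0.2
NR'₃: pKₐ(R'₃NH⁺) ≈ 10.7
H⁻: pKₐ(H₂) ≈ 36

OTf⁻ > OTs⁻ > CF₃COO⁻ > NR'₃ > H⁻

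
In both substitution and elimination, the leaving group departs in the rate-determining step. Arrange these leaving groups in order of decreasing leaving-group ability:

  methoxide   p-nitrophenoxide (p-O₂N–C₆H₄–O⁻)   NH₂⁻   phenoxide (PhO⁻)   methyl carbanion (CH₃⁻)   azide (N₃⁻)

The more stable X⁻ (or X) is on its own — i.e. the weaker a base it is — the better a leaving group it makes.
azide (N₃⁻): pKₐ(HN₃) ≈ 4.7
p-nitrophenoxide (p-O₂N–C₆H₄–O⁻): pKₐ(p-nitrophenol) ≈ 7.2
phenoxide (PhO⁻): pKₐ(C₆H₅OH (phenol)) ≈ 10
methoxide: pKₐ(CH₃OH) ≈ 15.5
NH₂⁻: pKₐ(NH₃) ≈ 38
methyl carbanion (CH₃⁻): pKₐ(CH₄) ≈ 48

azide (N₃⁻) > p-nitrophenoxide (p-O₂N–C₆H₄–O⁻) > phenoxide (PhO⁻) > methoxide > NH₂⁻ > methyl carbanion (CH₃⁻)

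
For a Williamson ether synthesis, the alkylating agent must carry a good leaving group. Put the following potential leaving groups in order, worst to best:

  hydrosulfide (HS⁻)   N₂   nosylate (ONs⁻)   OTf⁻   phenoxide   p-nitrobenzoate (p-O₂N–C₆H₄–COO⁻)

phenoxide < hydrosulfide (HS⁻) < p-nitrobenzoate (p-O₂N–C₆H₄–COO⁻) < nosylate (ONs⁻) < OTf⁻ < N₂

A good leaving group is a weak base: the lower the pKₐ of its conjugate acid, the more readily it departs.
N₂: no meaningful conjugate acid; N₂ departs as an exceptionally stable neutral molecule
OTf⁻: pKₐ(CF₃SO₃H (triflic acid)) ≈ -14
nosylate (ONs⁻): pKₐ(p-O₂NC₆H₄SO₃H) ≈ -3.5
p-nitrobenzoate (p-O₂N–C₆H₄–COO⁻): pKₐ(p-nitrobenzoic acid) ≈ 3.4 — electron-withdrawing nitro group stabilises the carboxylate
hydrosulfide (HS⁻): pKₐ(H₂S) ≈ 7 — larger and more polarisable than the oxygen analogue
phenoxide: pKₐ(C₆H₅OH (phenol)) ≈ 10
Reversing gives the worst-to-best order requested.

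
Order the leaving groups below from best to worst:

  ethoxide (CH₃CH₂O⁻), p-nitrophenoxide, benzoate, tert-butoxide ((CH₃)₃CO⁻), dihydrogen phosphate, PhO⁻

A good leaving group is a weak base: the lower the pKₐ of its conjugate acid, the more readily it departs.
dihydrogen phosphate: pKₐ(H₃PO₄) ≈ 2.1
benzoate: pKₐ(C₆H₅COOH) ≈ 4.2
p-nitrophenoxide: pKₐ(p-nitrophenol) ≈ 7.2
PhO⁻: pKₐ(C₆H₅OH (phenol)) ≈ 10
ethoxide (CH₃CH₂O⁻): pKₐ(CH₃CH₂OH) ≈ 16
tert-butoxide ((CH₃)₃CO⁻): pKₐ(t-BuOH) ≈ 18

dihydrogen phosphate > benzoate > p-nitrophenoxide > PhO⁻ > ethoxide (CH₃CH₂O⁻) > tert-butoxide ((CH₃)₃CO⁻)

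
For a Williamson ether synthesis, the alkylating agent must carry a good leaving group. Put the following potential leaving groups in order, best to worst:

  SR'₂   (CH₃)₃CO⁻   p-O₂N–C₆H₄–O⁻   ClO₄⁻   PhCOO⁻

ClO₄⁻ > SR'₂ > PhCOO⁻ > p-O₂N–C₆H₄–O⁻ > (CH₃)₃CO⁻

ClO₄⁻: pKₐ(HClO₄) ≈ -10
SR'₂: pKₐ(R'₂SH⁺) ≈ -7
PhCOO⁻: pKₐ(C₆H₅COOH) ≈ 4.2
p-O₂N–C₆H₄–O⁻: pKₐ(p-nitrophenol) ≈ 7.2 — nitro group delocalises the charge; the classic chromogenic LG
(CH₃)₃CO⁻: pKₐ(t-BuOH) ≈ 18 — bulky, strongly basic alkoxide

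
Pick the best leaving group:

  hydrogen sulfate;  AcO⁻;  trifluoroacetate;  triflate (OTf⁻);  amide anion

triflate (OTf⁻)

A good leaving group is a weak base: the lower the pKₐ of its conjugate acid, the more readily it departs.
triflate (OTf⁻): pKₐ(CF₃SO₃H (triflic acid)) ≈ -14
hydrogen sulfate: pKₐ(H₂SO₄) ≈ -3
trifluoroacetate: pKₐ(CF₃COOH) ≈ 0.2
AcO⁻: pKₐ(CH₃COOH) ≈ 4.8
amide anion: pKₐ(NH₃) ≈ 38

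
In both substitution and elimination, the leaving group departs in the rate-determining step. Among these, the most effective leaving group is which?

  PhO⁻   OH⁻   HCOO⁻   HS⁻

Leaving-group ability tracks the stability of the departed species; conjugate-acid pKₐ is the usual yardstick (lower pKₐ → better LG).
HCOO⁻: pKₐ(HCOOH) ≈ 3.8
HS⁻: pKₐ(H₂S) ≈ 7
PhO⁻: pKₐ(C₆H₅OH (phenol)) ≈ 10
OH⁻: pKₐ(H₂O) ≈ 15.7

HCOO⁻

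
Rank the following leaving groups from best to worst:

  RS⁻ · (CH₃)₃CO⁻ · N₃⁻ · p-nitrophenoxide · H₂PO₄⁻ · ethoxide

H₂PO₄⁻ > N₃⁻ > p-nitrophenoxide > RS⁻ > ethoxide > (CH₃)₃CO⁻

H₂PO₄⁻: pKₐ(H₃PO₄) ≈ 2.1
N₃⁻: pKₐ(HN₃) ≈ 4.7
p-nitrophenoxide: pKₐ(p-nitrophenol) ≈ 7.2
RS⁻: pKₐ(RSH (a thiol)) ≈ 10.5
ethoxide: pKₐ(CH₃CH₂OH) ≈ 16
(CH₃)₃CO⁻: pKₐ(t-BuOH) ≈ 18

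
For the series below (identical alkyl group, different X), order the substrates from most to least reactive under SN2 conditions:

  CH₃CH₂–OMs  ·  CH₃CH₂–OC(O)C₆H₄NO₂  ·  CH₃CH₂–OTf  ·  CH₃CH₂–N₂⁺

The skeletons are identical, so relative rate is governed entirely by leaving-group ability.
The more stable X⁻ (or X) is on its own — i.e. the weaker a base it is — the better a leaving group it makes.
CH₃CH₂–N₂⁺ loses N₂: no meaningful conjugate acid; N₂ departs as an exceptionally stable neutral molecule
CH₃CH₂–OTf loses OTf⁻: pKₐ(CF₃SO₃H (triflic acid)) ≈ -14
CH₃CH₂–OMs loses OMs⁻: pKₐ(CH₃SO₃H (MsOH)) ≈ -1.9
CH₃CH₂–OC(O)C₆H₄NO₂ loses p-O₂N–C₆H₄–COO⁻: pKₐ(p-nitrobenzoic acid) ≈ 3.4

CH₃CH₂–N₂⁺ > CH₃CH₂–OTf > CH₃CH₂–OMs > CH₃CH₂–OC(O)C₆H₄NO₂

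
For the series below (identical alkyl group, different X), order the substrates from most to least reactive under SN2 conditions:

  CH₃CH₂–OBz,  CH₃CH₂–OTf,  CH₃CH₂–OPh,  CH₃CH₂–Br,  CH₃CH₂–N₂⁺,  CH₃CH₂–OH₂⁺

CH₃CH₂–N₂⁺ > CH₃CH₂–OTf > CH₃CH₂–Br > CH₃CH₂–OH₂⁺ > CH₃CH₂–OBz > CH₃CH₂–OPh

Identical carbon frameworks mean the comparison reduces to leaving-group quality.
The more stable X⁻ (or X) is on its own — i.e. the weaker a base it is — the better a leaving group it makes.
CH₃CH₂–N₂⁺ loses N₂: no meaningful conjugate acid; N₂ departs as an exceptionally stable neutral molecule
CH₃CH₂–OTf loses OTf⁻: pKₐ(CF₃SO₃H (triflic acid)) ≈ -14
CH₃CH₂–Br loses Br⁻: pKₐ(HBr) ≈ -9
CH₃CH₂–OH₂⁺ loses H₂O: pKₐ(H₃O⁺) ≈ -1.7
CH₃CH₂–OBz loses PhCOO⁻: pKₐ(C₆H₅COOH) ≈ 4.2
CH₃CH₂–OPh loses PhO⁻: pKₐ(C₆H₅OH (phenol)) ≈ 10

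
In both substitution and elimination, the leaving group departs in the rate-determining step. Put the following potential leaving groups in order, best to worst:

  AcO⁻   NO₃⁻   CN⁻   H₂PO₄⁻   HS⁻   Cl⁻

Cl⁻ > NO₃⁻ > H₂PO₄⁻ > AcO⁻ > HS⁻ > CN⁻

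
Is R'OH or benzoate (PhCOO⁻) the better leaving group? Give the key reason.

R'OH is the better leaving group.
pKₐ(R'OH₂⁺) ≈ -2.4 versus pKₐ(C₆H₅COOH) ≈ 4.2: R'OH is the much weaker base.
Neutral; leaves from a protonated ether (an oxonium ion, R–O(H)R'⁺).

R'OH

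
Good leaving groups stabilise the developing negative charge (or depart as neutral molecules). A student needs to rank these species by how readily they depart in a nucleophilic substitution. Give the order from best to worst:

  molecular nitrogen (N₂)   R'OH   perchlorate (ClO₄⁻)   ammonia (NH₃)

molecular nitrogen (N₂) > perchlorate (ClO₄⁻) > R'OH > ammonia (NH₃)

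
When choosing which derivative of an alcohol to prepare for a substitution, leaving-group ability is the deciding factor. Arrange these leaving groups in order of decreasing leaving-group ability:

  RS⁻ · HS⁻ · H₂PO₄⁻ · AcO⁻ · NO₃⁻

NO₃⁻ > H₂PO₄⁻ > AcO⁻ > HS⁻ > RS⁻

NO₃⁻: pKₐ(HNO₃) ≈ -1.3 — resonance-delocalised over three oxygens
H₂PO₄⁻: pKₐ(H₃PO₄) ≈ 2.1
AcO⁻: pKₐ(CH₃COOH) ≈ 4.8
HS⁻: pKₐ(H₂S) ≈ 7 — larger and more polarisable than the oxygen analogue
RS⁻: pKₐ(RSH (a thiol)) ≈ 10.5 — moderately basic; rarely leaves without activation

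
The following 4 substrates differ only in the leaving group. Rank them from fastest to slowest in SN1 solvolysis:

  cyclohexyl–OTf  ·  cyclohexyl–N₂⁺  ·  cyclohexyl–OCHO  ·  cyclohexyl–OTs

cyclohexyl–N₂⁺ > cyclohexyl–OTf > cyclohexyl–OTs > cyclohexyl–OCHO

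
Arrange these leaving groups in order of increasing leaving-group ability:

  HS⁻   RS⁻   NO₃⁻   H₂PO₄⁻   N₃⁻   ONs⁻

RS⁻ < HS⁻ < N₃⁻ < H₂PO₄⁻ < NO₃⁻ < ONs⁻

ONs⁻: pKₐ(p-O₂NC₆H₄SO₃H) ≈ -3.5 — p-nitro group further stabilises the sulfonate
NO₃⁻: pKₐ(HNO₃) ≈ -1.3
H₂PO₄⁻: pKₐ(H₃PO₄) ≈ 2.1
N₃⁻: pKₐ(HN₃) ≈ 4.7 — linear, resonance-stabilised
HS⁻: pKₐ(H₂S) ≈ 7
RS⁻: pKₐ(RSH (a thiol)) ≈ 10.5 — moderately basic; rarely leaves without activation
Reversing gives the worst-to-best order requested.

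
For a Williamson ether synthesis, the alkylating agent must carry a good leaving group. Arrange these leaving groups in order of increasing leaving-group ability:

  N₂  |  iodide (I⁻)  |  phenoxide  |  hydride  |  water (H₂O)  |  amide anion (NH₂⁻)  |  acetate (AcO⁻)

amide anion (NH₂⁻) < hydride < phenoxide < acetate (AcO⁻) < water (H₂O) < iodide (I⁻) < N₂

Leaving-group ability tracks the stability of the departed species; conjugate-acid pKₐ is the usual yardstick (lower pKₐ → better LG).
N₂: no meaningful conjugate acid; N₂ departs as an exceptionally stable neutral molecule
iodide (I⁻): pKₐ(HI) ≈ -10
water (H₂O): pKₐ(H₃O⁺) ≈ -1.7
acetate (AcO⁻): pKₐ(CH₃COOH) ≈ 4.8
phenoxide: pKₐ(C₆H₅OH (phenol)) ≈ 10
hydride: pKₐ(H₂) ≈ 36
amide anion (NH₂⁻): pKₐ(NH₃) ≈ 38
The question asks for worst first, so the sequence is read in increasing leaving-group ability.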